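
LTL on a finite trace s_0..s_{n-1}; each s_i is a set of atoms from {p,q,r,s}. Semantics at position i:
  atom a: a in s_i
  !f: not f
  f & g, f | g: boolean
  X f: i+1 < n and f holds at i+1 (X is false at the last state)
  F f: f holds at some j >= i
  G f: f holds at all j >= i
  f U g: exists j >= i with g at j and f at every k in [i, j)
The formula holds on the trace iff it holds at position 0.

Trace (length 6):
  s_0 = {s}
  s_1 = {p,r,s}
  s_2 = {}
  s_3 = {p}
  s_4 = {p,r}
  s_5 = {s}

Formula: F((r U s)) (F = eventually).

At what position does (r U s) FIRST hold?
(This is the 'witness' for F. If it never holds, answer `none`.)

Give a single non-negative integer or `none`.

s_0={s}: (r U s)=True r=False s=True
s_1={p,r,s}: (r U s)=True r=True s=True
s_2={}: (r U s)=False r=False s=False
s_3={p}: (r U s)=False r=False s=False
s_4={p,r}: (r U s)=True r=True s=False
s_5={s}: (r U s)=True r=False s=True
F((r U s)) holds; first witness at position 0.

Answer: 0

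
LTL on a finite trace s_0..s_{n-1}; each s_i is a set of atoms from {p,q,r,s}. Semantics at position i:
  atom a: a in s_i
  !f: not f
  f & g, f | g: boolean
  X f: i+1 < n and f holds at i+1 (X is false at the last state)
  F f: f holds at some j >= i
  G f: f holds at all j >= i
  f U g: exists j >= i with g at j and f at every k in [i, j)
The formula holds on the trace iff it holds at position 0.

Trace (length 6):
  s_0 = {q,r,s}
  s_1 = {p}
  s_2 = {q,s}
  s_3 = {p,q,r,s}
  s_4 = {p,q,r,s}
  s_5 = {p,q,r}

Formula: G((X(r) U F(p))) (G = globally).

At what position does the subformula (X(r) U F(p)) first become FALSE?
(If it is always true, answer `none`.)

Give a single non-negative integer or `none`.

Answer: none

Derivation:
s_0={q,r,s}: (X(r) U F(p))=True X(r)=False r=True F(p)=True p=False
s_1={p}: (X(r) U F(p))=True X(r)=False r=False F(p)=True p=True
s_2={q,s}: (X(r) U F(p))=True X(r)=True r=False F(p)=True p=False
s_3={p,q,r,s}: (X(r) U F(p))=True X(r)=True r=True F(p)=True p=True
s_4={p,q,r,s}: (X(r) U F(p))=True X(r)=True r=True F(p)=True p=True
s_5={p,q,r}: (X(r) U F(p))=True X(r)=False r=True F(p)=True p=True
G((X(r) U F(p))) holds globally = True
No violation — formula holds at every position.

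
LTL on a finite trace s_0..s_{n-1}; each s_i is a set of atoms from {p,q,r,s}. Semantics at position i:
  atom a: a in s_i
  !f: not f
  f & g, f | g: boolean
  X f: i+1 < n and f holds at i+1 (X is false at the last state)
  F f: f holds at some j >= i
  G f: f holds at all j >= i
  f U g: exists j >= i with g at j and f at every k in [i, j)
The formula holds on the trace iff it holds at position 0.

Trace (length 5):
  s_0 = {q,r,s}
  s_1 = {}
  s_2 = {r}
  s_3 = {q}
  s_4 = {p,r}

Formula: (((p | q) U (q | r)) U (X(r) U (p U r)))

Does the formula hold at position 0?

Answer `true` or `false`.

Answer: true

Derivation:
s_0={q,r,s}: (((p | q) U (q | r)) U (X(r) U (p U r)))=True ((p | q) U (q | r))=True (p | q)=True p=False q=True (q | r)=True r=True (X(r) U (p U r))=True X(r)=False (p U r)=True
s_1={}: (((p | q) U (q | r)) U (X(r) U (p U r)))=True ((p | q) U (q | r))=False (p | q)=False p=False q=False (q | r)=False r=False (X(r) U (p U r))=True X(r)=True (p U r)=False
s_2={r}: (((p | q) U (q | r)) U (X(r) U (p U r)))=True ((p | q) U (q | r))=True (p | q)=False p=False q=False (q | r)=True r=True (X(r) U (p U r))=True X(r)=False (p U r)=True
s_3={q}: (((p | q) U (q | r)) U (X(r) U (p U r)))=True ((p | q) U (q | r))=True (p | q)=True p=False q=True (q | r)=True r=False (X(r) U (p U r))=True X(r)=True (p U r)=False
s_4={p,r}: (((p | q) U (q | r)) U (X(r) U (p U r)))=True ((p | q) U (q | r))=True (p | q)=True p=True q=False (q | r)=True r=True (X(r) U (p U r))=True X(r)=False (p U r)=True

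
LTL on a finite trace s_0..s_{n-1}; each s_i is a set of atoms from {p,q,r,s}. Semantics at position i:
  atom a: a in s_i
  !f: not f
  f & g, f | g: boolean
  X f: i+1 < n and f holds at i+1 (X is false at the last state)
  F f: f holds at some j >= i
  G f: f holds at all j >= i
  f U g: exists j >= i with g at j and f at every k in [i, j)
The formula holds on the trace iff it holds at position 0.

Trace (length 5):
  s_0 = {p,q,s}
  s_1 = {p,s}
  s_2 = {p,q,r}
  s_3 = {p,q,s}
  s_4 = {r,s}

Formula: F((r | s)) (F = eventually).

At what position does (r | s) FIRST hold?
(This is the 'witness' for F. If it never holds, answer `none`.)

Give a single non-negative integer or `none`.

s_0={p,q,s}: (r | s)=True r=False s=True
s_1={p,s}: (r | s)=True r=False s=True
s_2={p,q,r}: (r | s)=True r=True s=False
s_3={p,q,s}: (r | s)=True r=False s=True
s_4={r,s}: (r | s)=True r=True s=True
F((r | s)) holds; first witness at position 0.

Answer: 0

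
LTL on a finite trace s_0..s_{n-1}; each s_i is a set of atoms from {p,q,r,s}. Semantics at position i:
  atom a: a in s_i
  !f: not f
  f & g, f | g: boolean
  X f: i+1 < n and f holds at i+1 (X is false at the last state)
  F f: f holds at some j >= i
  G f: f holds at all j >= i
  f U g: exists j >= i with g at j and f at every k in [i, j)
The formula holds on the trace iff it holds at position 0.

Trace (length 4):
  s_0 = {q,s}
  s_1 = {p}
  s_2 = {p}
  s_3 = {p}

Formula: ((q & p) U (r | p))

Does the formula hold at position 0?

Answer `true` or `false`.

s_0={q,s}: ((q & p) U (r | p))=False (q & p)=False q=True p=False (r | p)=False r=False
s_1={p}: ((q & p) U (r | p))=True (q & p)=False q=False p=True (r | p)=True r=False
s_2={p}: ((q & p) U (r | p))=True (q & p)=False q=False p=True (r | p)=True r=False
s_3={p}: ((q & p) U (r | p))=True (q & p)=False q=False p=True (r | p)=True r=False

Answer: false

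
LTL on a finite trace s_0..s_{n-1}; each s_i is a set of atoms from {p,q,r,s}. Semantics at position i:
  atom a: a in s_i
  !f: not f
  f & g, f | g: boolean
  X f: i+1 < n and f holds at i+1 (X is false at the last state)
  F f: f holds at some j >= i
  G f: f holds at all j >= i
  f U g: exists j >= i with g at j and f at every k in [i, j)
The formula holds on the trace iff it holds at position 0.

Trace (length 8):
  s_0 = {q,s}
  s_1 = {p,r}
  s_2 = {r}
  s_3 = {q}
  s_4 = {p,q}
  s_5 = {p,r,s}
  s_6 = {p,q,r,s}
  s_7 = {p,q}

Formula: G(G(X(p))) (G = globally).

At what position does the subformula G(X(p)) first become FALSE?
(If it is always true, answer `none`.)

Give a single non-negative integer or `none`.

s_0={q,s}: G(X(p))=False X(p)=True p=False
s_1={p,r}: G(X(p))=False X(p)=False p=True
s_2={r}: G(X(p))=False X(p)=False p=False
s_3={q}: G(X(p))=False X(p)=True p=False
s_4={p,q}: G(X(p))=False X(p)=True p=True
s_5={p,r,s}: G(X(p))=False X(p)=True p=True
s_6={p,q,r,s}: G(X(p))=False X(p)=True p=True
s_7={p,q}: G(X(p))=False X(p)=False p=True
G(G(X(p))) holds globally = False
First violation at position 0.

Answer: 0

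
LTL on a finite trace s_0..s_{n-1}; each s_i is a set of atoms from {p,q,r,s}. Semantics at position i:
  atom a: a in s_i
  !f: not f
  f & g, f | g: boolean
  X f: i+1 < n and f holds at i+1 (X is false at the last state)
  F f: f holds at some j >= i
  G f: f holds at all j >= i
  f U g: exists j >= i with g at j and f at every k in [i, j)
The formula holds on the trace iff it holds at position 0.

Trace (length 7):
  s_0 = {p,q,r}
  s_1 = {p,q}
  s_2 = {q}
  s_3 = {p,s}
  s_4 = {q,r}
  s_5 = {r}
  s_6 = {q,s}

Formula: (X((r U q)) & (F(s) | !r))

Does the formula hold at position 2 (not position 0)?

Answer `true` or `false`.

Answer: false

Derivation:
s_0={p,q,r}: (X((r U q)) & (F(s) | !r))=True X((r U q))=True (r U q)=True r=True q=True (F(s) | !r)=True F(s)=True s=False !r=False
s_1={p,q}: (X((r U q)) & (F(s) | !r))=True X((r U q))=True (r U q)=True r=False q=True (F(s) | !r)=True F(s)=True s=False !r=True
s_2={q}: (X((r U q)) & (F(s) | !r))=False X((r U q))=False (r U q)=True r=False q=True (F(s) | !r)=True F(s)=True s=False !r=True
s_3={p,s}: (X((r U q)) & (F(s) | !r))=True X((r U q))=True (r U q)=False r=False q=False (F(s) | !r)=True F(s)=True s=True !r=True
s_4={q,r}: (X((r U q)) & (F(s) | !r))=True X((r U q))=True (r U q)=True r=True q=True (F(s) | !r)=True F(s)=True s=False !r=False
s_5={r}: (X((r U q)) & (F(s) | !r))=True X((r U q))=True (r U q)=True r=True q=False (F(s) | !r)=True F(s)=True s=False !r=False
s_6={q,s}: (X((r U q)) & (F(s) | !r))=False X((r U q))=False (r U q)=True r=False q=True (F(s) | !r)=True F(s)=True s=True !r=True
Evaluating at position 2: result = False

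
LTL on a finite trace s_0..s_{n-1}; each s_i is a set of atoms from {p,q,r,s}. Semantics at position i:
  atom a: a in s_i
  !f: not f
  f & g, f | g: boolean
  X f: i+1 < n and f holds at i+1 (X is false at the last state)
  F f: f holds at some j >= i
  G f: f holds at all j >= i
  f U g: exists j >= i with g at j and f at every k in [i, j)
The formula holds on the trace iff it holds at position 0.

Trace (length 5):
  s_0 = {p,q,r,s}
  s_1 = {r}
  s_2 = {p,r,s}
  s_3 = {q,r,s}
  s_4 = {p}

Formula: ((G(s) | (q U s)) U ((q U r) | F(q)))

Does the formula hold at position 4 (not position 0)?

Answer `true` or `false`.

s_0={p,q,r,s}: ((G(s) | (q U s)) U ((q U r) | F(q)))=True (G(s) | (q U s))=True G(s)=False s=True (q U s)=True q=True ((q U r) | F(q))=True (q U r)=True r=True F(q)=True
s_1={r}: ((G(s) | (q U s)) U ((q U r) | F(q)))=True (G(s) | (q U s))=False G(s)=False s=False (q U s)=False q=False ((q U r) | F(q))=True (q U r)=True r=True F(q)=True
s_2={p,r,s}: ((G(s) | (q U s)) U ((q U r) | F(q)))=True (G(s) | (q U s))=True G(s)=False s=True (q U s)=True q=False ((q U r) | F(q))=True (q U r)=True r=True F(q)=True
s_3={q,r,s}: ((G(s) | (q U s)) U ((q U r) | F(q)))=True (G(s) | (q U s))=True G(s)=False s=True (q U s)=True q=True ((q U r) | F(q))=True (q U r)=True r=True F(q)=True
s_4={p}: ((G(s) | (q U s)) U ((q U r) | F(q)))=False (G(s) | (q U s))=False G(s)=False s=False (q U s)=False q=False ((q U r) | F(q))=False (q U r)=False r=False F(q)=False
Evaluating at position 4: result = False

Answer: false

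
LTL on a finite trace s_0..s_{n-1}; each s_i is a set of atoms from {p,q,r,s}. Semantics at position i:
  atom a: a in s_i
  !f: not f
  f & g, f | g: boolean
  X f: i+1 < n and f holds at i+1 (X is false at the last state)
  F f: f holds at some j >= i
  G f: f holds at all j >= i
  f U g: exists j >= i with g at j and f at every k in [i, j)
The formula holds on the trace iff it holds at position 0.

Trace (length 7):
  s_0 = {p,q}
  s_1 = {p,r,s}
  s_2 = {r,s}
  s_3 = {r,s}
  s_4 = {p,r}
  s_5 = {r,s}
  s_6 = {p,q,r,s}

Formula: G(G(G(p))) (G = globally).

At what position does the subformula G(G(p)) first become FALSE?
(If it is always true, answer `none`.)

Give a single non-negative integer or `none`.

Answer: 0

Derivation:
s_0={p,q}: G(G(p))=False G(p)=False p=True
s_1={p,r,s}: G(G(p))=False G(p)=False p=True
s_2={r,s}: G(G(p))=False G(p)=False p=False
s_3={r,s}: G(G(p))=False G(p)=False p=False
s_4={p,r}: G(G(p))=False G(p)=False p=True
s_5={r,s}: G(G(p))=False G(p)=False p=False
s_6={p,q,r,s}: G(G(p))=True G(p)=True p=True
G(G(G(p))) holds globally = False
First violation at position 0.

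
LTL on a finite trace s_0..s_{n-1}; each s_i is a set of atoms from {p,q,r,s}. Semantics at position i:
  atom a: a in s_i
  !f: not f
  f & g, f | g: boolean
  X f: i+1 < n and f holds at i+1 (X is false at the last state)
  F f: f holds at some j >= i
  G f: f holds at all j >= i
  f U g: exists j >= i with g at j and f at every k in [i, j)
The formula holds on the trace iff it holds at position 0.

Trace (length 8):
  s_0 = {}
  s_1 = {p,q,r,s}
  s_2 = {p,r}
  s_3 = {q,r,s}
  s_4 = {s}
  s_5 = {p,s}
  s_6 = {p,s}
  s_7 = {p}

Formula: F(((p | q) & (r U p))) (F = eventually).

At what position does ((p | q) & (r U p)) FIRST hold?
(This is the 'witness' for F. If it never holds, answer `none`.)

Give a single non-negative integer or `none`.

Answer: 1

Derivation:
s_0={}: ((p | q) & (r U p))=False (p | q)=False p=False q=False (r U p)=False r=False
s_1={p,q,r,s}: ((p | q) & (r U p))=True (p | q)=True p=True q=True (r U p)=True r=True
s_2={p,r}: ((p | q) & (r U p))=True (p | q)=True p=True q=False (r U p)=True r=True
s_3={q,r,s}: ((p | q) & (r U p))=False (p | q)=True p=False q=True (r U p)=False r=True
s_4={s}: ((p | q) & (r U p))=False (p | q)=False p=False q=False (r U p)=False r=False
s_5={p,s}: ((p | q) & (r U p))=True (p | q)=True p=True q=False (r U p)=True r=False
s_6={p,s}: ((p | q) & (r U p))=True (p | q)=True p=True q=False (r U p)=True r=False
s_7={p}: ((p | q) & (r U p))=True (p | q)=True p=True q=False (r U p)=True r=False
F(((p | q) & (r U p))) holds; first witness at position 1.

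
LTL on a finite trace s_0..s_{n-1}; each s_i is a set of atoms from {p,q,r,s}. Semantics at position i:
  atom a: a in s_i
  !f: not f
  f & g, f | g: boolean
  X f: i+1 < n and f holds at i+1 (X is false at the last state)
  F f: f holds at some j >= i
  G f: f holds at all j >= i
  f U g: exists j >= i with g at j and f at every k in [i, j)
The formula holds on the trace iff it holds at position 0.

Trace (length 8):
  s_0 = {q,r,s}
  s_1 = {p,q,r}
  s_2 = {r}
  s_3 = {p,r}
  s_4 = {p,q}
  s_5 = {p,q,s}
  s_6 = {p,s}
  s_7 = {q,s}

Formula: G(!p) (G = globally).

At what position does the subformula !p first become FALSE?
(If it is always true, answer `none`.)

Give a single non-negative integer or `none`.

s_0={q,r,s}: !p=True p=False
s_1={p,q,r}: !p=False p=True
s_2={r}: !p=True p=False
s_3={p,r}: !p=False p=True
s_4={p,q}: !p=False p=True
s_5={p,q,s}: !p=False p=True
s_6={p,s}: !p=False p=True
s_7={q,s}: !p=True p=False
G(!p) holds globally = False
First violation at position 1.

Answer: 1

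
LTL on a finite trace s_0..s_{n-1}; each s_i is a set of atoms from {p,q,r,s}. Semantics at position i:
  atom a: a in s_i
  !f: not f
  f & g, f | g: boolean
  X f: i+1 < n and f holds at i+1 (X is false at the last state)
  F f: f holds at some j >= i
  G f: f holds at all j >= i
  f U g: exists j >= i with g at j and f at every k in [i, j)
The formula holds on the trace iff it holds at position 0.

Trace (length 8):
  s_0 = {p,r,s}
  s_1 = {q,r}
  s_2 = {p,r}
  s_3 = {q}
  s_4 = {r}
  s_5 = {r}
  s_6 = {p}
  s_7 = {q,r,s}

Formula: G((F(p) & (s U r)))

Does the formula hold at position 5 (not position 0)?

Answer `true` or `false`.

Answer: false

Derivation:
s_0={p,r,s}: G((F(p) & (s U r)))=False (F(p) & (s U r))=True F(p)=True p=True (s U r)=True s=True r=True
s_1={q,r}: G((F(p) & (s U r)))=False (F(p) & (s U r))=True F(p)=True p=False (s U r)=True s=False r=True
s_2={p,r}: G((F(p) & (s U r)))=False (F(p) & (s U r))=True F(p)=True p=True (s U r)=True s=False r=True
s_3={q}: G((F(p) & (s U r)))=False (F(p) & (s U r))=False F(p)=True p=False (s U r)=False s=False r=False
s_4={r}: G((F(p) & (s U r)))=False (F(p) & (s U r))=True F(p)=True p=False (s U r)=True s=False r=True
s_5={r}: G((F(p) & (s U r)))=False (F(p) & (s U r))=True F(p)=True p=False (s U r)=True s=False r=True
s_6={p}: G((F(p) & (s U r)))=False (F(p) & (s U r))=False F(p)=True p=True (s U r)=False s=False r=False
s_7={q,r,s}: G((F(p) & (s U r)))=False (F(p) & (s U r))=False F(p)=False p=False (s U r)=True s=True r=True
Evaluating at position 5: result = False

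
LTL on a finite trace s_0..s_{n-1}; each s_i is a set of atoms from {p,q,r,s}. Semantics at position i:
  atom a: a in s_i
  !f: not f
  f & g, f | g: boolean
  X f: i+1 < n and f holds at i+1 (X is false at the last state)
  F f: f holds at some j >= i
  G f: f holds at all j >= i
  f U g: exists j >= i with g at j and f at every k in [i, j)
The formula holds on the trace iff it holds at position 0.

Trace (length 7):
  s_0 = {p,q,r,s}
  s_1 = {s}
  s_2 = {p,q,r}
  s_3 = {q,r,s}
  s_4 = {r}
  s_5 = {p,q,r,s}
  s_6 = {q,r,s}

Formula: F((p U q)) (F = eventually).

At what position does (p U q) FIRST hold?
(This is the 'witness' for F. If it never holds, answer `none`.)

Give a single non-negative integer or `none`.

Answer: 0

Derivation:
s_0={p,q,r,s}: (p U q)=True p=True q=True
s_1={s}: (p U q)=False p=False q=False
s_2={p,q,r}: (p U q)=True p=True q=True
s_3={q,r,s}: (p U q)=True p=False q=True
s_4={r}: (p U q)=False p=False q=False
s_5={p,q,r,s}: (p U q)=True p=True q=True
s_6={q,r,s}: (p U q)=True p=False q=True
F((p U q)) holds; first witness at position 0.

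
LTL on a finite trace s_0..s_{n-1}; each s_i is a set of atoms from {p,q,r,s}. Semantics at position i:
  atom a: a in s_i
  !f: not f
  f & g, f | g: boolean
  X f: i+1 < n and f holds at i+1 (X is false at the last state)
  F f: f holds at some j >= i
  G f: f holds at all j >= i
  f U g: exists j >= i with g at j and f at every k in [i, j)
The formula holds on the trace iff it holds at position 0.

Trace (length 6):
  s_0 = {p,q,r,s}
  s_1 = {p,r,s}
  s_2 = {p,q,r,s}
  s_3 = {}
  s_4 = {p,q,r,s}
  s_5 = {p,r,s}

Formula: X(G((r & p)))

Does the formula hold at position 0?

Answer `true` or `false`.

s_0={p,q,r,s}: X(G((r & p)))=False G((r & p))=False (r & p)=True r=True p=True
s_1={p,r,s}: X(G((r & p)))=False G((r & p))=False (r & p)=True r=True p=True
s_2={p,q,r,s}: X(G((r & p)))=False G((r & p))=False (r & p)=True r=True p=True
s_3={}: X(G((r & p)))=True G((r & p))=False (r & p)=False r=False p=False
s_4={p,q,r,s}: X(G((r & p)))=True G((r & p))=True (r & p)=True r=True p=True
s_5={p,r,s}: X(G((r & p)))=False G((r & p))=True (r & p)=True r=True p=True

Answer: false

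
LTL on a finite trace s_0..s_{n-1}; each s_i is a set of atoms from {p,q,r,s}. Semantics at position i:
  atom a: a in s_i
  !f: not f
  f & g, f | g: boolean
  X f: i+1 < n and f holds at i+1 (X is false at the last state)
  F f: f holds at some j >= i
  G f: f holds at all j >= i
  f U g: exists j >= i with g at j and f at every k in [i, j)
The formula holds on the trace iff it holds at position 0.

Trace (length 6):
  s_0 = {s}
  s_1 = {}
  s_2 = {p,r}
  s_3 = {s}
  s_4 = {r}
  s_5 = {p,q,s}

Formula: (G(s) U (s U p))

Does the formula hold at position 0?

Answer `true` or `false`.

s_0={s}: (G(s) U (s U p))=False G(s)=False s=True (s U p)=False p=False
s_1={}: (G(s) U (s U p))=False G(s)=False s=False (s U p)=False p=False
s_2={p,r}: (G(s) U (s U p))=True G(s)=False s=False (s U p)=True p=True
s_3={s}: (G(s) U (s U p))=False G(s)=False s=True (s U p)=False p=False
s_4={r}: (G(s) U (s U p))=False G(s)=False s=False (s U p)=False p=False
s_5={p,q,s}: (G(s) U (s U p))=True G(s)=True s=True (s U p)=True p=True

Answer: false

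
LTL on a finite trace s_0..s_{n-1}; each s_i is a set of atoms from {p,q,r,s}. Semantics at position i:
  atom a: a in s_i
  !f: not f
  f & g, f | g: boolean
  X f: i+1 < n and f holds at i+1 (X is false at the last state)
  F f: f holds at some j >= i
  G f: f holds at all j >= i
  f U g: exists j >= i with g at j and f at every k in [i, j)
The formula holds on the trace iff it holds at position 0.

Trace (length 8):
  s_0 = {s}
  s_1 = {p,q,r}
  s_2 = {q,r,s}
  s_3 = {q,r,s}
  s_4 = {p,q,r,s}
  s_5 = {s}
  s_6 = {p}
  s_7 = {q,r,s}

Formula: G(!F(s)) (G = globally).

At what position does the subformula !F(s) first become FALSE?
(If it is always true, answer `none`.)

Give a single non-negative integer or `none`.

Answer: 0

Derivation:
s_0={s}: !F(s)=False F(s)=True s=True
s_1={p,q,r}: !F(s)=False F(s)=True s=False
s_2={q,r,s}: !F(s)=False F(s)=True s=True
s_3={q,r,s}: !F(s)=False F(s)=True s=True
s_4={p,q,r,s}: !F(s)=False F(s)=True s=True
s_5={s}: !F(s)=False F(s)=True s=True
s_6={p}: !F(s)=False F(s)=True s=False
s_7={q,r,s}: !F(s)=False F(s)=True s=True
G(!F(s)) holds globally = False
First violation at position 0.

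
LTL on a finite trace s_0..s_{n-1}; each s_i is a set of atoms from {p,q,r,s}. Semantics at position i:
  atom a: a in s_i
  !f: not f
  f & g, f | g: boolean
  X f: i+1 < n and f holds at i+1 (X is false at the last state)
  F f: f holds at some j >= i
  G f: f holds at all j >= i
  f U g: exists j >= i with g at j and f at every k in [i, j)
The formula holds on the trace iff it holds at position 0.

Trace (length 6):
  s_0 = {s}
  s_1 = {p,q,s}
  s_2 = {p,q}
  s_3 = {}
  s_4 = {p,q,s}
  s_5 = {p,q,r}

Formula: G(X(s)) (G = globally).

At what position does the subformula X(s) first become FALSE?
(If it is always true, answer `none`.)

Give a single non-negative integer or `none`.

s_0={s}: X(s)=True s=True
s_1={p,q,s}: X(s)=False s=True
s_2={p,q}: X(s)=False s=False
s_3={}: X(s)=True s=False
s_4={p,q,s}: X(s)=False s=True
s_5={p,q,r}: X(s)=False s=False
G(X(s)) holds globally = False
First violation at position 1.

Answer: 1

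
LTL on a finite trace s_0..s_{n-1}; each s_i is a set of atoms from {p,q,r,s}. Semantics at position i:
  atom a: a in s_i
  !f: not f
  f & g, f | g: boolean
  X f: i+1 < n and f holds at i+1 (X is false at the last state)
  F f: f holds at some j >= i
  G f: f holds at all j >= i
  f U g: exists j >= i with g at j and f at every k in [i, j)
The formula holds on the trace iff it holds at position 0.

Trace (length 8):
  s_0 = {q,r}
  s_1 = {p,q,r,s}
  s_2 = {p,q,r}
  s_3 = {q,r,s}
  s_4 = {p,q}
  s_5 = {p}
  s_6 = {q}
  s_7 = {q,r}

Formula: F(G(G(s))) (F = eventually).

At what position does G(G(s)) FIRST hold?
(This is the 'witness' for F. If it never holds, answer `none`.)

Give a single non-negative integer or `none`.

s_0={q,r}: G(G(s))=False G(s)=False s=False
s_1={p,q,r,s}: G(G(s))=False G(s)=False s=True
s_2={p,q,r}: G(G(s))=False G(s)=False s=False
s_3={q,r,s}: G(G(s))=False G(s)=False s=True
s_4={p,q}: G(G(s))=False G(s)=False s=False
s_5={p}: G(G(s))=False G(s)=False s=False
s_6={q}: G(G(s))=False G(s)=False s=False
s_7={q,r}: G(G(s))=False G(s)=False s=False
F(G(G(s))) does not hold (no witness exists).

Answer: none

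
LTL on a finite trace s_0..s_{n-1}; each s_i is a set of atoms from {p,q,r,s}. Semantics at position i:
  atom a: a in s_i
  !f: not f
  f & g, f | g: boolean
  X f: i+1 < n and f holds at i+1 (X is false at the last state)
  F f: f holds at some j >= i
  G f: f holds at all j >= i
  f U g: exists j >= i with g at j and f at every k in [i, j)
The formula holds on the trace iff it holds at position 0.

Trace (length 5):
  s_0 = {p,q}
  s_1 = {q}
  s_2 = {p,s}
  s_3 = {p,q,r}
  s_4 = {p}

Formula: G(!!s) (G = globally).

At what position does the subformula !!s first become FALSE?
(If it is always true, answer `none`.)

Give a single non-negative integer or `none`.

Answer: 0

Derivation:
s_0={p,q}: !!s=False !s=True s=False
s_1={q}: !!s=False !s=True s=False
s_2={p,s}: !!s=True !s=False s=True
s_3={p,q,r}: !!s=False !s=True s=False
s_4={p}: !!s=False !s=True s=False
G(!!s) holds globally = False
First violation at position 0.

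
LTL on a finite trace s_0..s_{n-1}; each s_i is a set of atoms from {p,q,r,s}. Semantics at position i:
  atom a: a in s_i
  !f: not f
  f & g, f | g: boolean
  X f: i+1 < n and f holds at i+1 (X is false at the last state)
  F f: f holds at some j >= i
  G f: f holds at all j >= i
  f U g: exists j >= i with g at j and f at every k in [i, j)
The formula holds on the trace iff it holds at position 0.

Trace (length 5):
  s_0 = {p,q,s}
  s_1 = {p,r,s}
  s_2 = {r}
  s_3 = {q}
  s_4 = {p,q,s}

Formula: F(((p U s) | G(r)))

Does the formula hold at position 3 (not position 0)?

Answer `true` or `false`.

s_0={p,q,s}: F(((p U s) | G(r)))=True ((p U s) | G(r))=True (p U s)=True p=True s=True G(r)=False r=False
s_1={p,r,s}: F(((p U s) | G(r)))=True ((p U s) | G(r))=True (p U s)=True p=True s=True G(r)=False r=True
s_2={r}: F(((p U s) | G(r)))=True ((p U s) | G(r))=False (p U s)=False p=False s=False G(r)=False r=True
s_3={q}: F(((p U s) | G(r)))=True ((p U s) | G(r))=False (p U s)=False p=False s=False G(r)=False r=False
s_4={p,q,s}: F(((p U s) | G(r)))=True ((p U s) | G(r))=True (p U s)=True p=True s=True G(r)=False r=False
Evaluating at position 3: result = True

Answer: true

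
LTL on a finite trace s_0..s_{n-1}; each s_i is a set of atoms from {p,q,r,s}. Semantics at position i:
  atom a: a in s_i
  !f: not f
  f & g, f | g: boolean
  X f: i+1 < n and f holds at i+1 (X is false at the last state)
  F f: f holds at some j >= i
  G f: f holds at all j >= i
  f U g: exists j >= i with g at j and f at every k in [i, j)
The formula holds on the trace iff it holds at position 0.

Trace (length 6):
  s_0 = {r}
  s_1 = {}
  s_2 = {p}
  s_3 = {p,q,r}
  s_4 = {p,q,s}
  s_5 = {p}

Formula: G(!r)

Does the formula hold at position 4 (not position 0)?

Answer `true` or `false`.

Answer: true

Derivation:
s_0={r}: G(!r)=False !r=False r=True
s_1={}: G(!r)=False !r=True r=False
s_2={p}: G(!r)=False !r=True r=False
s_3={p,q,r}: G(!r)=False !r=False r=True
s_4={p,q,s}: G(!r)=True !r=True r=False
s_5={p}: G(!r)=True !r=True r=False
Evaluating at position 4: result = True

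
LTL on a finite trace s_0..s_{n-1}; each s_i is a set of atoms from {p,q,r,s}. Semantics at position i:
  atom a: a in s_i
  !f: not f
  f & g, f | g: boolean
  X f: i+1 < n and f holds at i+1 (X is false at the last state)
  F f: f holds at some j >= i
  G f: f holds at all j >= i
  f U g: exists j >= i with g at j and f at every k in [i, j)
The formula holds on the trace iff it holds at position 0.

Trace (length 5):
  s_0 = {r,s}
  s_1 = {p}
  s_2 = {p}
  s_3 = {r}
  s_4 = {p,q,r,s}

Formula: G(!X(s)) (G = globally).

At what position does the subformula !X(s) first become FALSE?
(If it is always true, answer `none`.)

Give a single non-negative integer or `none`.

s_0={r,s}: !X(s)=True X(s)=False s=True
s_1={p}: !X(s)=True X(s)=False s=False
s_2={p}: !X(s)=True X(s)=False s=False
s_3={r}: !X(s)=False X(s)=True s=False
s_4={p,q,r,s}: !X(s)=True X(s)=False s=True
G(!X(s)) holds globally = False
First violation at position 3.

Answer: 3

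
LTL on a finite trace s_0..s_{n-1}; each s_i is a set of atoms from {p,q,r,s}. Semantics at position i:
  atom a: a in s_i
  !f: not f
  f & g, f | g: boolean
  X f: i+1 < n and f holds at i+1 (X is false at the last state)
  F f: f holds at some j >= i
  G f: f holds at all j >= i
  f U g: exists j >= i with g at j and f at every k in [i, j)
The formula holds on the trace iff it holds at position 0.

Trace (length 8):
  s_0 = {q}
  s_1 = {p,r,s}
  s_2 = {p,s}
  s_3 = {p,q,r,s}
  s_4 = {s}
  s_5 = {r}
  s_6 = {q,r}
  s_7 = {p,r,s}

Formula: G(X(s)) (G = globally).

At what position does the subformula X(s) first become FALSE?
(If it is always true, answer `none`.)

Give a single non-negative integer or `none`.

s_0={q}: X(s)=True s=False
s_1={p,r,s}: X(s)=True s=True
s_2={p,s}: X(s)=True s=True
s_3={p,q,r,s}: X(s)=True s=True
s_4={s}: X(s)=False s=True
s_5={r}: X(s)=False s=False
s_6={q,r}: X(s)=True s=False
s_7={p,r,s}: X(s)=False s=True
G(X(s)) holds globally = False
First violation at position 4.

Answer: 4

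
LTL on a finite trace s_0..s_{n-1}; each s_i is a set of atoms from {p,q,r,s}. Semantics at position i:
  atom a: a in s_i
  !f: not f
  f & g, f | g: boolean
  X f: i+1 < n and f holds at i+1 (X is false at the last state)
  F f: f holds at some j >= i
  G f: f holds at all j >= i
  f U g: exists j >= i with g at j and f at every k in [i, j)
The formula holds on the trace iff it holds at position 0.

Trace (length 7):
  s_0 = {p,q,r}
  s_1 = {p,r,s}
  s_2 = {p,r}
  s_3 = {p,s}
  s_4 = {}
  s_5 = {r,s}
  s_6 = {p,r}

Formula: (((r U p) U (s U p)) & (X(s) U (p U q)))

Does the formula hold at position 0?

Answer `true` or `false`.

Answer: true

Derivation:
s_0={p,q,r}: (((r U p) U (s U p)) & (X(s) U (p U q)))=True ((r U p) U (s U p))=True (r U p)=True r=True p=True (s U p)=True s=False (X(s) U (p U q))=True X(s)=True (p U q)=True q=True
s_1={p,r,s}: (((r U p) U (s U p)) & (X(s) U (p U q)))=False ((r U p) U (s U p))=True (r U p)=True r=True p=True (s U p)=True s=True (X(s) U (p U q))=False X(s)=False (p U q)=False q=False
s_2={p,r}: (((r U p) U (s U p)) & (X(s) U (p U q)))=False ((r U p) U (s U p))=True (r U p)=True r=True p=True (s U p)=True s=False (X(s) U (p U q))=False X(s)=True (p U q)=False q=False
s_3={p,s}: (((r U p) U (s U p)) & (X(s) U (p U q)))=False ((r U p) U (s U p))=True (r U p)=True r=False p=True (s U p)=True s=True (X(s) U (p U q))=False X(s)=False (p U q)=False q=False
s_4={}: (((r U p) U (s U p)) & (X(s) U (p U q)))=False ((r U p) U (s U p))=False (r U p)=False r=False p=False (s U p)=False s=False (X(s) U (p U q))=False X(s)=True (p U q)=False q=False
s_5={r,s}: (((r U p) U (s U p)) & (X(s) U (p U q)))=False ((r U p) U (s U p))=True (r U p)=True r=True p=False (s U p)=True s=True (X(s) U (p U q))=False X(s)=False (p U q)=False q=False
s_6={p,r}: (((r U p) U (s U p)) & (X(s) U (p U q)))=False ((r U p) U (s U p))=True (r U p)=True r=True p=True (s U p)=True s=False (X(s) U (p U q))=False X(s)=False (p U q)=False q=False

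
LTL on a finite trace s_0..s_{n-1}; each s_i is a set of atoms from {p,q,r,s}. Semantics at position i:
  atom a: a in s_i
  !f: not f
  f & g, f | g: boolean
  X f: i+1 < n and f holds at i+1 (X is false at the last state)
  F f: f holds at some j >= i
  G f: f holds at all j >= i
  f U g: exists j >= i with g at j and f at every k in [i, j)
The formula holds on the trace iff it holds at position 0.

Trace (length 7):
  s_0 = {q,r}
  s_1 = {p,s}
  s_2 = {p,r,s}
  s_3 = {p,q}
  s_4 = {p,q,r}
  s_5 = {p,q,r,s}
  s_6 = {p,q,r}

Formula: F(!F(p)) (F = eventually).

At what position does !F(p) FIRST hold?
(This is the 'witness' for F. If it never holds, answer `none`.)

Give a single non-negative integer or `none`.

s_0={q,r}: !F(p)=False F(p)=True p=False
s_1={p,s}: !F(p)=False F(p)=True p=True
s_2={p,r,s}: !F(p)=False F(p)=True p=True
s_3={p,q}: !F(p)=False F(p)=True p=True
s_4={p,q,r}: !F(p)=False F(p)=True p=True
s_5={p,q,r,s}: !F(p)=False F(p)=True p=True
s_6={p,q,r}: !F(p)=False F(p)=True p=True
F(!F(p)) does not hold (no witness exists).

Answer: none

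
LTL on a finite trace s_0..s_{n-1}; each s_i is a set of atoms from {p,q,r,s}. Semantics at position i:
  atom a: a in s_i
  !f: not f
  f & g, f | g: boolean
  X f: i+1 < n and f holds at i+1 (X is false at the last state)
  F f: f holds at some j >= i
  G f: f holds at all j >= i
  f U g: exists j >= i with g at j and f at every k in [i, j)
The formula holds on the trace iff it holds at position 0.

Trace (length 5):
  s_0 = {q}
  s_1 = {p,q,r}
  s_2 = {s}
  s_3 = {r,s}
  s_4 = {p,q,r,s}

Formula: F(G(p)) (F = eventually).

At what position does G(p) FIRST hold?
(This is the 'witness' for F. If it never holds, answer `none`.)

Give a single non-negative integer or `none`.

Answer: 4

Derivation:
s_0={q}: G(p)=False p=False
s_1={p,q,r}: G(p)=False p=True
s_2={s}: G(p)=False p=False
s_3={r,s}: G(p)=False p=False
s_4={p,q,r,s}: G(p)=True p=True
F(G(p)) holds; first witness at position 4.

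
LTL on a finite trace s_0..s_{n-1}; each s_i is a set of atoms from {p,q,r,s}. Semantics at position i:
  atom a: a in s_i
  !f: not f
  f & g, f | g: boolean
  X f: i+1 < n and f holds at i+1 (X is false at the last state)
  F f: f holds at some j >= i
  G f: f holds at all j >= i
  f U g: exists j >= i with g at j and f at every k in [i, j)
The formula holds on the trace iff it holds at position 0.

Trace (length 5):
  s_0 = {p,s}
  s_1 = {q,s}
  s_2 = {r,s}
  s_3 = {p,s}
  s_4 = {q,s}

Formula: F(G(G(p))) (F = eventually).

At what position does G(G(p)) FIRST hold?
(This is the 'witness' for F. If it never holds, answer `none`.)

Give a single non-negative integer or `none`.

s_0={p,s}: G(G(p))=False G(p)=False p=True
s_1={q,s}: G(G(p))=False G(p)=False p=False
s_2={r,s}: G(G(p))=False G(p)=False p=False
s_3={p,s}: G(G(p))=False G(p)=False p=True
s_4={q,s}: G(G(p))=False G(p)=False p=False
F(G(G(p))) does not hold (no witness exists).

Answer: none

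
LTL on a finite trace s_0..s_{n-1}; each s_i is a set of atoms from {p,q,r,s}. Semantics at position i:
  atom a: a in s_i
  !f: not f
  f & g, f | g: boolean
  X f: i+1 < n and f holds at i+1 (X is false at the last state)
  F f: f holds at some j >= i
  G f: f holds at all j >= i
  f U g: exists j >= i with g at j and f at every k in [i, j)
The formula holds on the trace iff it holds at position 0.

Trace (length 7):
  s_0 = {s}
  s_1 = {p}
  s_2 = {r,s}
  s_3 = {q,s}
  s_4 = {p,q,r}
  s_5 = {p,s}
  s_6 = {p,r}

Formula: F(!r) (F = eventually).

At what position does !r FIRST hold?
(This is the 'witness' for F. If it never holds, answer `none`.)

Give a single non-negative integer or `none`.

s_0={s}: !r=True r=False
s_1={p}: !r=True r=False
s_2={r,s}: !r=False r=True
s_3={q,s}: !r=True r=False
s_4={p,q,r}: !r=False r=True
s_5={p,s}: !r=True r=False
s_6={p,r}: !r=False r=True
F(!r) holds; first witness at position 0.

Answer: 0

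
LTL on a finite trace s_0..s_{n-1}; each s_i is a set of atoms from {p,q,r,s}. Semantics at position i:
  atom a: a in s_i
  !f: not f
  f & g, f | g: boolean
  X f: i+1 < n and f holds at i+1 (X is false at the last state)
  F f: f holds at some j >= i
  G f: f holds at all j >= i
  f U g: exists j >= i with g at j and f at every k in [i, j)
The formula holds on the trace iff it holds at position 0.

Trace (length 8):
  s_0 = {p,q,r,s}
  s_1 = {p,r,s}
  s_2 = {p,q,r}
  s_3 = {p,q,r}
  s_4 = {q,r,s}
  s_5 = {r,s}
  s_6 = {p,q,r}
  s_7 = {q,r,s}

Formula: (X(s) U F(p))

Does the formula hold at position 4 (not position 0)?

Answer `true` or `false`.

s_0={p,q,r,s}: (X(s) U F(p))=True X(s)=True s=True F(p)=True p=True
s_1={p,r,s}: (X(s) U F(p))=True X(s)=False s=True F(p)=True p=True
s_2={p,q,r}: (X(s) U F(p))=True X(s)=False s=False F(p)=True p=True
s_3={p,q,r}: (X(s) U F(p))=True X(s)=True s=False F(p)=True p=True
s_4={q,r,s}: (X(s) U F(p))=True X(s)=True s=True F(p)=True p=False
s_5={r,s}: (X(s) U F(p))=True X(s)=False s=True F(p)=True p=False
s_6={p,q,r}: (X(s) U F(p))=True X(s)=True s=False F(p)=True p=True
s_7={q,r,s}: (X(s) U F(p))=False X(s)=False s=True F(p)=False p=False
Evaluating at position 4: result = True

Answer: true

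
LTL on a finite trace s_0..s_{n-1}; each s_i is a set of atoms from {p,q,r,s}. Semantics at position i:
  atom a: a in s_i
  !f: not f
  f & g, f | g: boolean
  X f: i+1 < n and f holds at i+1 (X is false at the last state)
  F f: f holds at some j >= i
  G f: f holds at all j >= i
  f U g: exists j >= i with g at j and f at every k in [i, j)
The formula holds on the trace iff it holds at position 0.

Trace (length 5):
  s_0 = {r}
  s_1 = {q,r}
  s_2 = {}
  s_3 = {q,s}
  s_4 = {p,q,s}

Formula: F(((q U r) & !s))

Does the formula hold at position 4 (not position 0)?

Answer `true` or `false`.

Answer: false

Derivation:
s_0={r}: F(((q U r) & !s))=True ((q U r) & !s)=True (q U r)=True q=False r=True !s=True s=False
s_1={q,r}: F(((q U r) & !s))=True ((q U r) & !s)=True (q U r)=True q=True r=True !s=True s=False
s_2={}: F(((q U r) & !s))=False ((q U r) & !s)=False (q U r)=False q=False r=False !s=True s=False
s_3={q,s}: F(((q U r) & !s))=False ((q U r) & !s)=False (q U r)=False q=True r=False !s=False s=True
s_4={p,q,s}: F(((q U r) & !s))=False ((q U r) & !s)=False (q U r)=False q=True r=False !s=False s=True
Evaluating at position 4: result = False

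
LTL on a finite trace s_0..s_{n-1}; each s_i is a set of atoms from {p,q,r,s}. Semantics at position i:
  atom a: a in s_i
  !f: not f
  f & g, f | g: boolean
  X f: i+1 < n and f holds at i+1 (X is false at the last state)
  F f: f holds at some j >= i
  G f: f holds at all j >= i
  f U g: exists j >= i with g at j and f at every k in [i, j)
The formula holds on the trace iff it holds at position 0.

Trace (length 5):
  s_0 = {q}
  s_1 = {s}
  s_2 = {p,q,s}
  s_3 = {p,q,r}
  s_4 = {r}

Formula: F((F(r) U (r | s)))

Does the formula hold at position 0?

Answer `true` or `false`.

Answer: true

Derivation:
s_0={q}: F((F(r) U (r | s)))=True (F(r) U (r | s))=True F(r)=True r=False (r | s)=False s=False
s_1={s}: F((F(r) U (r | s)))=True (F(r) U (r | s))=True F(r)=True r=False (r | s)=True s=True
s_2={p,q,s}: F((F(r) U (r | s)))=True (F(r) U (r | s))=True F(r)=True r=False (r | s)=True s=True
s_3={p,q,r}: F((F(r) U (r | s)))=True (F(r) U (r | s))=True F(r)=True r=True (r | s)=True s=False
s_4={r}: F((F(r) U (r | s)))=True (F(r) U (r | s))=True F(r)=True r=True (r | s)=True s=False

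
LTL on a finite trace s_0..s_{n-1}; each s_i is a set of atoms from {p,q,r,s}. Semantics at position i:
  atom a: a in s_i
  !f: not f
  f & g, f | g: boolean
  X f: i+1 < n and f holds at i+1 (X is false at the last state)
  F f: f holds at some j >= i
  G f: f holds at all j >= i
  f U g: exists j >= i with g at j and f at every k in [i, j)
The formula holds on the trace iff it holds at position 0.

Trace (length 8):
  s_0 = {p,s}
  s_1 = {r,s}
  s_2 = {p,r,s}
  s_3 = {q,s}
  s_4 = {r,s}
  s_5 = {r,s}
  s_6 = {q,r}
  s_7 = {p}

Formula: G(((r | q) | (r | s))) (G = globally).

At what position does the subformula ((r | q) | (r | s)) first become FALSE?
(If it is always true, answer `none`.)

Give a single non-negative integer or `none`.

s_0={p,s}: ((r | q) | (r | s))=True (r | q)=False r=False q=False (r | s)=True s=True
s_1={r,s}: ((r | q) | (r | s))=True (r | q)=True r=True q=False (r | s)=True s=True
s_2={p,r,s}: ((r | q) | (r | s))=True (r | q)=True r=True q=False (r | s)=True s=True
s_3={q,s}: ((r | q) | (r | s))=True (r | q)=True r=False q=True (r | s)=True s=True
s_4={r,s}: ((r | q) | (r | s))=True (r | q)=True r=True q=False (r | s)=True s=True
s_5={r,s}: ((r | q) | (r | s))=True (r | q)=True r=True q=False (r | s)=True s=True
s_6={q,r}: ((r | q) | (r | s))=True (r | q)=True r=True q=True (r | s)=True s=False
s_7={p}: ((r | q) | (r | s))=False (r | q)=False r=False q=False (r | s)=False s=False
G(((r | q) | (r | s))) holds globally = False
First violation at position 7.

Answer: 7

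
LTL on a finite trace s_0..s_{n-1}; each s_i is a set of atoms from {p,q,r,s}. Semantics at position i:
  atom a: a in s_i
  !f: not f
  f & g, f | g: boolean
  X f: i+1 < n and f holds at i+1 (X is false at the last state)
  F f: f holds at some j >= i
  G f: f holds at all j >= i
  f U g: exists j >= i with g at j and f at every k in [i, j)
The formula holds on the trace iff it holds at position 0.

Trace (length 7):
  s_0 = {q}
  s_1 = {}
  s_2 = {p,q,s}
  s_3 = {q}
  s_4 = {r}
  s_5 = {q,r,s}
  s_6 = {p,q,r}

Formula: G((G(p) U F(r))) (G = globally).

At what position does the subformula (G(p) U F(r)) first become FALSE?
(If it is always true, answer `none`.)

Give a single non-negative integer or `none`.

s_0={q}: (G(p) U F(r))=True G(p)=False p=False F(r)=True r=False
s_1={}: (G(p) U F(r))=True G(p)=False p=False F(r)=True r=False
s_2={p,q,s}: (G(p) U F(r))=True G(p)=False p=True F(r)=True r=False
s_3={q}: (G(p) U F(r))=True G(p)=False p=False F(r)=True r=False
s_4={r}: (G(p) U F(r))=True G(p)=False p=False F(r)=True r=True
s_5={q,r,s}: (G(p) U F(r))=True G(p)=False p=False F(r)=True r=True
s_6={p,q,r}: (G(p) U F(r))=True G(p)=True p=True F(r)=True r=True
G((G(p) U F(r))) holds globally = True
No violation — formula holds at every position.

Answer: none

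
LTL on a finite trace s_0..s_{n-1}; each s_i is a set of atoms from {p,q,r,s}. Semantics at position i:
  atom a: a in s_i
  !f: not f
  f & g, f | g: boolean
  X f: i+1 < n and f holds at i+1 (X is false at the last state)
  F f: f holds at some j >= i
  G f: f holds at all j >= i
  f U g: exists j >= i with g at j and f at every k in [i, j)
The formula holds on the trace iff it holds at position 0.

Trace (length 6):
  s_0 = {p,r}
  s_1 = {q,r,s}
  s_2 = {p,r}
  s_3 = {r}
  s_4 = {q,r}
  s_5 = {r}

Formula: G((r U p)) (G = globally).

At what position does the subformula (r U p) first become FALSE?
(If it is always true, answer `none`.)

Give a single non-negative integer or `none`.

Answer: 3

Derivation:
s_0={p,r}: (r U p)=True r=True p=True
s_1={q,r,s}: (r U p)=True r=True p=False
s_2={p,r}: (r U p)=True r=True p=True
s_3={r}: (r U p)=False r=True p=False
s_4={q,r}: (r U p)=False r=True p=False
s_5={r}: (r U p)=False r=True p=False
G((r U p)) holds globally = False
First violation at position 3.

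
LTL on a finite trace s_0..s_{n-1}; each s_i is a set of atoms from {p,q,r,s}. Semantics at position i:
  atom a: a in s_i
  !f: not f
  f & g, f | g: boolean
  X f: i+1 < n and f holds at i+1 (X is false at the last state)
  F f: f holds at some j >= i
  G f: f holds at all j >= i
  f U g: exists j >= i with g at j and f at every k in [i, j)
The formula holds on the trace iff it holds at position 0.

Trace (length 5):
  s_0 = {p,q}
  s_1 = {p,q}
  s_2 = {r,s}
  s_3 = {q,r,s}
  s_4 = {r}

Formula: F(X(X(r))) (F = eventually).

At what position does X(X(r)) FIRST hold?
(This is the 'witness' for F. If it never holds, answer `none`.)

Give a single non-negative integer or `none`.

Answer: 0

Derivation:
s_0={p,q}: X(X(r))=True X(r)=False r=False
s_1={p,q}: X(X(r))=True X(r)=True r=False
s_2={r,s}: X(X(r))=True X(r)=True r=True
s_3={q,r,s}: X(X(r))=False X(r)=True r=True
s_4={r}: X(X(r))=False X(r)=False r=True
F(X(X(r))) holds; first witness at position 0.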